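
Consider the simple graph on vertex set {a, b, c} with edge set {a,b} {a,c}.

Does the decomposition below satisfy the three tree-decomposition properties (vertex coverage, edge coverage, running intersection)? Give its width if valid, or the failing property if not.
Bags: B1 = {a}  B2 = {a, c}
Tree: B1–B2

No — vertex b appears in no bag.

A tree decomposition must satisfy three properties: every vertex lies in some bag; for every edge, both endpoints lie together in some bag; and for every vertex, the bags containing it form a connected subtree. Here vertex b appears in no bag, so the decomposition is invalid.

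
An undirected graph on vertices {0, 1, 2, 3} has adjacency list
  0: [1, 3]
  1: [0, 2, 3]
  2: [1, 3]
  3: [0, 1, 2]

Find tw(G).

A width-2 tree decomposition is:
Bags: B1 = {1, 2, 3}  B2 = {0, 1, 3}
Tree: B1–B2
Every bag has size at most 3, so the width is 3 − 1 = 2 and tw(G) ≤ 2. Conversely, {0, 1, 3} is a clique of size 3, and the vertices of any clique must share a bag in every tree decomposition; so some bag has ≥ 3 vertices and tw(G) ≥ 2. Hence tw(G) = 2 exactly.

2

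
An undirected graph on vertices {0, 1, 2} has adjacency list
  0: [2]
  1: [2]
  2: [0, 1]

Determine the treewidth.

1

A width-1 tree decomposition is:
Bags: B1 = {1, 2}  B2 = {0, 2}
Tree: B1–B2
The largest bag has 2 vertices, giving width 1; this decomposition certifies tw(G) ≤ 1. Any graph with an edge has treewidth ≥ 1, and G has the edge 2–1. Hence tw(G) = 1 exactly.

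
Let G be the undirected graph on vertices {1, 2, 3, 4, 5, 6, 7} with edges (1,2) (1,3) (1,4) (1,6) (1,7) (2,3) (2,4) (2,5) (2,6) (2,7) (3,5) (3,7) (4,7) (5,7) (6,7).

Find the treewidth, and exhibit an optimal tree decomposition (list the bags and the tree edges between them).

Treewidth 3.
One such decomposition:
Bags: B1 = {1, 2, 6, 7}  B2 = {1, 2, 4, 7}  B3 = {1, 2, 3, 7}  B4 = {2, 3, 5, 7}
Tree: B1–B2, B2–B3, B3–B4

Each bag holds 4 vertices, so the decomposition has width 3, which upper-bounds the treewidth. Conversely, {1, 2, 3, 7} is a clique of size 4, and the vertices of any clique must share a bag in every tree decomposition; so some bag has ≥ 4 vertices and tw(G) ≥ 3. Combining the bounds, tw(G) = 3.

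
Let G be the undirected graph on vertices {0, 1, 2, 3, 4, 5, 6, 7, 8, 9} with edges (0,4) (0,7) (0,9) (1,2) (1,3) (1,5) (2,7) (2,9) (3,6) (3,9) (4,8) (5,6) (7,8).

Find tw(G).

2

A width-2 tree decomposition is:
Bags: B1 = {0, 4, 8}  B2 = {0, 7, 8}  B3 = {0, 7, 9}  B4 = {2, 7, 9}  B5 = {2, 3, 9}  B6 = {1, 2, 3}  B7 = {1, 3, 6}  B8 = {1, 5, 6}
Tree: B1–B2, B2–B3, B3–B4, B4–B5, B5–B6, B6–B7, B7–B8
The largest bag has 3 vertices, giving width 2; this decomposition certifies tw(G) ≤ 2. For the lower bound, G contains the cycle 4–8–7–0–4, so G is not a forest; only forests have treewidth ≤ 1, hence tw(G) ≥ 2. Hence tw(G) = 2 exactly.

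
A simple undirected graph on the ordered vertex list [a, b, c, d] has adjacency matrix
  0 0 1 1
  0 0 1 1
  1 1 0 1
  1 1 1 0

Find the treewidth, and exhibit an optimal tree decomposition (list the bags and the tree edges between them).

Every bag has size at most 3, so the width is 3 − 1 = 2 and tw(G) ≤ 2. Conversely, {a, c, d} is a clique of size 3, and the vertices of any clique must share a bag in every tree decomposition; so some bag has ≥ 3 vertices and tw(G) ≥ 2. Hence tw(G) = 2 exactly.

Treewidth 2.
One optimal decomposition is:
Bags: B1 = {a, c, d}  B2 = {b, c, d}
Tree: B1–B2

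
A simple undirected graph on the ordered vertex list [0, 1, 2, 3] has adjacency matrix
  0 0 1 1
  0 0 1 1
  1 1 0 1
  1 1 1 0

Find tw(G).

A width-2 tree decomposition is:
Bags: B1 = {0, 2, 3}  B2 = {1, 2, 3}
Tree: B1–B2
Every bag has size at most 3, so the width is 3 − 1 = 2 and tw(G) ≤ 2. For the lower bound, the 3 vertices {0, 2, 3} are pairwise adjacent, and any tree decomposition puts a clique entirely inside one bag — forcing width ≥ 2. Hence tw(G) = 2 exactly.

2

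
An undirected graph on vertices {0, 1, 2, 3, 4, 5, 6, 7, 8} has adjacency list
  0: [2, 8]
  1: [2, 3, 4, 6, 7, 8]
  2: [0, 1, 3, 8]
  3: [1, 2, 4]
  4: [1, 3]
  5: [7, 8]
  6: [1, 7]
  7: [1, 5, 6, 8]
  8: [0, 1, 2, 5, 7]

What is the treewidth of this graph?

2

A width-2 tree decomposition is:
Bags: B1 = {0, 2, 8}  B2 = {1, 2, 8}  B3 = {1, 7, 8}  B4 = {1, 6, 7}  B5 = {1, 2, 3}  B6 = {5, 7, 8}  B7 = {1, 3, 4}
Tree: B1–B2, B2–B3, B3–B4, B2–B5, B3–B6, B5–B7
Each bag holds 3 vertices, so the decomposition has width 2, which upper-bounds the treewidth. On the other hand G contains the 3-clique {0, 2, 8}. A clique must lie in a single bag of any decomposition, so no decomposition can have width below 2. The upper and lower bounds meet at 2, so that is the treewidth.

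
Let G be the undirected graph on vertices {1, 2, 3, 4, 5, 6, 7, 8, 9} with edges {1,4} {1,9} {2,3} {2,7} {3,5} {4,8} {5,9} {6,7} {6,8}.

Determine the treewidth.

2

A width-2 tree decomposition is:
Bags: B1 = {2, 3, 5}  B2 = {2, 5, 9}  B3 = {1, 2, 9}  B4 = {1, 2, 4}  B5 = {2, 4, 8}  B6 = {2, 6, 8}  B7 = {2, 6, 7}
Tree: B1–B2, B2–B3, B3–B4, B4–B5, B5–B6, B6–B7
Every bag has size at most 3, so the width is 3 − 1 = 2 and tw(G) ≤ 2. The edges 2–3–5–9–1–4–8–6–7–2 form a cycle, so G is not a tree and its treewidth is at least 2. Combining the bounds, tw(G) = 2.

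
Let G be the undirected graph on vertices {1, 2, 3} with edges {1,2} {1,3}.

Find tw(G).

A width-1 tree decomposition is:
Bags: B1 = {1, 3}  B2 = {1, 2}
Tree: B1–B2
Every bag has size at most 2, so the width is 2 − 1 = 1 and tw(G) ≤ 1. G has an edge, so its treewidth is at least 1. The upper and lower bounds meet at 1, so that is the treewidth.

1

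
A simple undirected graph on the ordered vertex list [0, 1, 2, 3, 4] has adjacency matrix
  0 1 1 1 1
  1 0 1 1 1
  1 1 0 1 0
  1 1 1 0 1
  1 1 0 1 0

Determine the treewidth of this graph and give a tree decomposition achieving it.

Treewidth 3.
One such decomposition:
Bags: B1 = {0, 1, 2, 3}  B2 = {0, 1, 3, 4}
Tree: B1–B2

Every bag has size at most 4, so the width is 4 − 1 = 3 and tw(G) ≤ 3. For the lower bound, the 4 vertices {0, 1, 2, 3} are pairwise adjacent, and any tree decomposition puts a clique entirely inside one bag — forcing width ≥ 3. Hence tw(G) = 3 exactly.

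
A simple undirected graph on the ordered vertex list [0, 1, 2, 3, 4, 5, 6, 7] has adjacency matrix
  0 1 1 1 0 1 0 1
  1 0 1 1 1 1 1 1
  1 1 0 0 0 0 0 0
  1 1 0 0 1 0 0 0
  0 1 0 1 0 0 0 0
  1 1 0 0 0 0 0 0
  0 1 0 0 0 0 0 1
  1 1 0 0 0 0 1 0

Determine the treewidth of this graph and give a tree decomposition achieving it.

Every bag has size at most 3, so the width is 3 − 1 = 2 and tw(G) ≤ 2. For the lower bound, the 3 vertices {0, 1, 2} are pairwise adjacent, and any tree decomposition puts a clique entirely inside one bag — forcing width ≥ 2. Combining the bounds, tw(G) = 2.

Treewidth 2.
One optimal decomposition is:
Bags: B1 = {0, 1, 2}  B2 = {0, 1, 3}  B3 = {0, 1, 7}  B4 = {0, 1, 5}  B5 = {1, 3, 4}  B6 = {1, 6, 7}
Tree: B1–B2, B1–B3, B1–B4, B2–B5, B3–B6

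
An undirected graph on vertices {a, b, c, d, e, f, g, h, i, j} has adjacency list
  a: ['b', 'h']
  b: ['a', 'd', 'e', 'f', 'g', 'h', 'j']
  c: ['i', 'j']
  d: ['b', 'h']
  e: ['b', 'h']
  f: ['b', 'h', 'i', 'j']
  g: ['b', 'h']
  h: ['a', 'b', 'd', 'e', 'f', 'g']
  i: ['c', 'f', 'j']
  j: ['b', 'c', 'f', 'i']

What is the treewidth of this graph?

A width-2 tree decomposition is:
Bags: B1 = {b, f, j}  B2 = {b, f, h}  B3 = {b, e, h}  B4 = {f, i, j}  B5 = {b, g, h}  B6 = {b, d, h}  B7 = {c, i, j}  B8 = {a, b, h}
Tree: B1–B2, B2–B3, B1–B4, B2–B5, B2–B6, B4–B7, B2–B8
Every bag has size at most 3, so the width is 3 − 1 = 2 and tw(G) ≤ 2. For the lower bound, the 3 vertices {c, i, j} are pairwise adjacent, and any tree decomposition puts a clique entirely inside one bag — forcing width ≥ 2. The upper and lower bounds meet at 2, so that is the treewidth.

2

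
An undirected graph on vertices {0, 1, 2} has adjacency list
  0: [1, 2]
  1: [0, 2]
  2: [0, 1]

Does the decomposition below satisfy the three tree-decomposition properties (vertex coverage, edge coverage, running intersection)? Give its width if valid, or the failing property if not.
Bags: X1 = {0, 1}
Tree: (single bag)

A tree decomposition must satisfy three properties: every vertex lies in some bag; for every edge, both endpoints lie together in some bag; and for every vertex, the bags containing it form a connected subtree. Here vertex 2 appears in no bag, so the decomposition is invalid.

No — vertex 2 appears in no bag.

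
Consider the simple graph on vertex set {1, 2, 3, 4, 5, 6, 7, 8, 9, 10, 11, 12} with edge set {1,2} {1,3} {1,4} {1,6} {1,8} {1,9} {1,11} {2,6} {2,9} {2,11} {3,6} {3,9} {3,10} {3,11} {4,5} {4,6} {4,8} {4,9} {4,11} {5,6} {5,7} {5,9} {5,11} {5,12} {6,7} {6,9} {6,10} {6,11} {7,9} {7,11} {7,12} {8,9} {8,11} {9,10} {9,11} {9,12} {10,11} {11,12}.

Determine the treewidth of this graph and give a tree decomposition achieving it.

Every bag has size at most 5, so the width is 5 − 1 = 4 and tw(G) ≤ 4. For the lower bound, the 5 vertices {1, 4, 8, 9, 11} are pairwise adjacent, and any tree decomposition puts a clique entirely inside one bag — forcing width ≥ 4. Therefore the treewidth is 4.

Treewidth 4.
One optimal decomposition is:
Bags: B1 = {1, 4, 6, 9, 11}  B2 = {1, 4, 8, 9, 11}  B3 = {4, 5, 6, 9, 11}  B4 = {5, 6, 7, 9, 11}  B5 = {1, 3, 6, 9, 11}  B6 = {5, 7, 9, 11, 12}  B7 = {3, 6, 9, 10, 11}  B8 = {1, 2, 6, 9, 11}
Tree: B1–B2, B1–B3, B3–B4, B1–B5, B4–B6, B5–B7, B1–B8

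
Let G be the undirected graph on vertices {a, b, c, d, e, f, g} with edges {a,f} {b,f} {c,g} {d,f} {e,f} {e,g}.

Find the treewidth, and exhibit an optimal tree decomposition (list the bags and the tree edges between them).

The largest bag has 2 vertices, giving width 1; this decomposition certifies tw(G) ≤ 1. Any graph with an edge has treewidth ≥ 1, and G has the edge d–f. Hence tw(G) = 1 exactly.

Treewidth 1.
Bags: B1 = {d, f}  B2 = {e, f}  B3 = {e, g}  B4 = {a, f}  B5 = {b, f}  B6 = {c, g}
Tree: B1–B2, B2–B3, B2–B4, B2–B5, B3–B6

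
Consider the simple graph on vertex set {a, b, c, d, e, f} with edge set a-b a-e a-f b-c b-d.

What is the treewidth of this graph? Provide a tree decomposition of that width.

The largest bag has 2 vertices, giving width 1; this decomposition certifies tw(G) ≤ 1. Any graph with an edge has treewidth ≥ 1, and G has the edge b–c. Therefore the treewidth is 1.

Treewidth 1.
Bags: B1 = {b, c}  B2 = {a, b}  B3 = {a, f}  B4 = {b, d}  B5 = {a, e}
Tree: B1–B2, B2–B3, B2–B4, B3–B5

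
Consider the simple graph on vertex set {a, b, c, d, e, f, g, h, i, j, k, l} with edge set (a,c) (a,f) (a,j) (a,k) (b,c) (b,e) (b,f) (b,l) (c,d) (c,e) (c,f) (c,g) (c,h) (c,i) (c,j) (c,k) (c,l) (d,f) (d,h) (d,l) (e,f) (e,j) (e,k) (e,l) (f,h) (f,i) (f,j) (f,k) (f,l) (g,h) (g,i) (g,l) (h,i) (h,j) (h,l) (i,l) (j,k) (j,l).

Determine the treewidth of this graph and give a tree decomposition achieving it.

Treewidth 4.
Bags: B1 = {c, e, f, j, k}  B2 = {c, e, f, j, l}  B3 = {a, c, f, j, k}  B4 = {b, c, e, f, l}  B5 = {c, f, h, j, l}  B6 = {c, d, f, h, l}  B7 = {c, f, h, i, l}  B8 = {c, g, h, i, l}
Tree: B1–B2, B1–B3, B2–B4, B2–B5, B5–B6, B6–B7, B7–B8

The largest bag has 5 vertices, giving width 4; this decomposition certifies tw(G) ≤ 4. Conversely, {c, g, h, i, l} is a clique of size 5, and the vertices of any clique must share a bag in every tree decomposition; so some bag has ≥ 5 vertices and tw(G) ≥ 4. Therefore the treewidth is 4.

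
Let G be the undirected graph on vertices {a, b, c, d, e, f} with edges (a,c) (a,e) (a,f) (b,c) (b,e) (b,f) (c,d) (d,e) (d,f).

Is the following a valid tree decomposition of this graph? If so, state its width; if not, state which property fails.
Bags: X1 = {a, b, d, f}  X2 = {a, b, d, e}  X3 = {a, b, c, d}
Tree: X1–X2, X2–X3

Every vertex of G appears in some bag (union = {a, b, c, d, e, f}); every edge is covered by a bag; and for each vertex v the set of bags containing v is connected in the bag tree. The decomposition is therefore valid. The largest bag has 4 vertices, so the width is 3.

Yes; width 3.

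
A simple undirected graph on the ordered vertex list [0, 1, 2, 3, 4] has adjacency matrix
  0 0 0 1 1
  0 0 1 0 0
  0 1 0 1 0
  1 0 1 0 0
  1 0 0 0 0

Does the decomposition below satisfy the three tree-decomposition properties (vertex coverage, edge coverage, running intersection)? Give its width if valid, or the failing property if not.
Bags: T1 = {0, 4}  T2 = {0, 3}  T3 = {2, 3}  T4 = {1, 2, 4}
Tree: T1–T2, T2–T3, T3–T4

No — bags containing vertex 4 are not connected in the tree.

A tree decomposition must satisfy three properties: every vertex lies in some bag; for every edge, both endpoints lie together in some bag; and for every vertex, the bags containing it form a connected subtree. Here bags containing vertex 4 are not connected in the tree, so the decomposition is invalid.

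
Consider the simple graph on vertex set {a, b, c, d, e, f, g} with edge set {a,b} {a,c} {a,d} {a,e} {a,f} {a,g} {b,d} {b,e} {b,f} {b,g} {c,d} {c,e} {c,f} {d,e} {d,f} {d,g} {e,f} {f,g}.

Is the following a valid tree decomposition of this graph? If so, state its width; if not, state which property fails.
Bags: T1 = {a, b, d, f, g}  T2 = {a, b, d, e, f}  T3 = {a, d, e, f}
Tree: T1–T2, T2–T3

A tree decomposition must satisfy three properties: every vertex lies in some bag; for every edge, both endpoints lie together in some bag; and for every vertex, the bags containing it form a connected subtree. Here vertex c appears in no bag, so the decomposition is invalid.

No — vertex c appears in no bag.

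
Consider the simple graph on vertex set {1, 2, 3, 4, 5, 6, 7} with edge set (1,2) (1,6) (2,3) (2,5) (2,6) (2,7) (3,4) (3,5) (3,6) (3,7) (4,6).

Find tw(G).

A width-2 tree decomposition is:
Bags: B1 = {2, 3, 6}  B2 = {3, 4, 6}  B3 = {1, 2, 6}  B4 = {2, 3, 7}  B5 = {2, 3, 5}
Tree: B1–B2, B1–B3, B1–B4, B1–B5
Every bag has size at most 3, so the width is 3 − 1 = 2 and tw(G) ≤ 2. For the lower bound, the 3 vertices {1, 2, 6} are pairwise adjacent, and any tree decomposition puts a clique entirely inside one bag — forcing width ≥ 2. Hence tw(G) = 2 exactly.

2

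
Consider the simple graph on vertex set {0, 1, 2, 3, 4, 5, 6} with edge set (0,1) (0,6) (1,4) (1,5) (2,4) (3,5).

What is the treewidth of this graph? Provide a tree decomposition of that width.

Treewidth 1.
One optimal decomposition is:
Bags: B1 = {0, 1}  B2 = {0, 6}  B3 = {1, 4}  B4 = {1, 5}  B5 = {3, 5}  B6 = {2, 4}
Tree: B1–B2, B1–B3, B3–B4, B4–B5, B3–B6

The largest bag has 2 vertices, giving width 1; this decomposition certifies tw(G) ≤ 1. Since G has at least one edge (e.g. 0–1), it is not an edgeless graph, so tw(G) ≥ 1. Therefore the treewidth is 1.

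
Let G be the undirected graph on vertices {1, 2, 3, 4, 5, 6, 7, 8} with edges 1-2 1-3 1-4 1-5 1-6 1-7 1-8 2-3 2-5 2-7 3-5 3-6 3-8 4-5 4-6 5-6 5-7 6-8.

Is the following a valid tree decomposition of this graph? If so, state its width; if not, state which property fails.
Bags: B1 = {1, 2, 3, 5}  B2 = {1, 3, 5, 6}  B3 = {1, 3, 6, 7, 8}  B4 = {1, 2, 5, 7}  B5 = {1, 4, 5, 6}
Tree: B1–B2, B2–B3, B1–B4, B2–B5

A tree decomposition must satisfy three properties: every vertex lies in some bag; for every edge, both endpoints lie together in some bag; and for every vertex, the bags containing it form a connected subtree. Here bags containing vertex 7 are not connected in the tree, so the decomposition is invalid.

No — bags containing vertex 7 are not connected in the tree.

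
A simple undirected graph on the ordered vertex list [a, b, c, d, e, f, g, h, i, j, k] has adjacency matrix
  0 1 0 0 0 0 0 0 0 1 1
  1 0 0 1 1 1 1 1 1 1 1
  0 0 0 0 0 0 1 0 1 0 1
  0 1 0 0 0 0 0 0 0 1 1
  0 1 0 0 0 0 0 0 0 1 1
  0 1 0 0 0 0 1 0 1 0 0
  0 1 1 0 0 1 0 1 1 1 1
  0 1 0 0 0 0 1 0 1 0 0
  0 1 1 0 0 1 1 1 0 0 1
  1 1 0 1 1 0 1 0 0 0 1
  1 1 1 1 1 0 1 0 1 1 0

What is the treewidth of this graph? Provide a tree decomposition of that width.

The largest bag has 4 vertices, giving width 3; this decomposition certifies tw(G) ≤ 3. Conversely, {c, g, i, k} is a clique of size 4, and the vertices of any clique must share a bag in every tree decomposition; so some bag has ≥ 4 vertices and tw(G) ≥ 3. Therefore the treewidth is 3.

Treewidth 3.
Bags: B1 = {c, g, i, k}  B2 = {b, g, i, k}  B3 = {b, g, j, k}  B4 = {b, e, j, k}  B5 = {a, b, j, k}  B6 = {b, f, g, i}  B7 = {b, g, h, i}  B8 = {b, d, j, k}
Tree: B1–B2, B2–B3, B3–B4, B3–B5, B2–B6, B2–B7, B4–B8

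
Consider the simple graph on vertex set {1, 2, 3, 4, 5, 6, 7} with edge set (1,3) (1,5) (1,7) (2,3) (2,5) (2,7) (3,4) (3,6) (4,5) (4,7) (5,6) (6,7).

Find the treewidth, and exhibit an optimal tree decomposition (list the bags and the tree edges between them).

The largest bag has 4 vertices, giving width 3; this decomposition certifies tw(G) ≤ 3. For the lower bound: the 4 vertex sets {4,7}, {2,3}, {5}, {6} are disjoint, each induces a connected subgraph, and every pair is joined by at least one edge of G. Contracting each set to a single vertex therefore yields K_{4} as a minor, and since treewidth is minor-monotone, tw(G) ≥ tw(K_{4}) = 3. Therefore the treewidth is 3.

Treewidth 3.
One such decomposition:
Bags: B1 = {3, 4, 5, 7}  B2 = {2, 3, 5, 7}  B3 = {3, 5, 6, 7}  B4 = {1, 3, 5, 7}
Tree: B1–B2, B2–B3, B3–B4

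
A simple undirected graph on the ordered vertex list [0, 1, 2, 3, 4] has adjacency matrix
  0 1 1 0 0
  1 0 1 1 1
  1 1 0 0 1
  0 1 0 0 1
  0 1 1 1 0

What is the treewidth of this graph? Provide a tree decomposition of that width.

Each bag holds 3 vertices, so the decomposition has width 2, which upper-bounds the treewidth. Conversely, {0, 1, 2} is a clique of size 3, and the vertices of any clique must share a bag in every tree decomposition; so some bag has ≥ 3 vertices and tw(G) ≥ 2. Combining the bounds, tw(G) = 2.

Treewidth 2.
One optimal decomposition is:
Bags: B1 = {0, 1, 2}  B2 = {1, 2, 4}  B3 = {1, 3, 4}
Tree: B1–B2, B2–B3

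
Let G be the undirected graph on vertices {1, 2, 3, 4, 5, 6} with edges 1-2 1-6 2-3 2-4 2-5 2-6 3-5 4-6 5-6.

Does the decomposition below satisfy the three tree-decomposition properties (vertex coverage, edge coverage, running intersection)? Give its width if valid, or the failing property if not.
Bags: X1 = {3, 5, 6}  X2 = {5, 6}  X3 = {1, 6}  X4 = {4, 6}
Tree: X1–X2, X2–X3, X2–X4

A tree decomposition must satisfy three properties: every vertex lies in some bag; for every edge, both endpoints lie together in some bag; and for every vertex, the bags containing it form a connected subtree. Here vertex 2 appears in no bag, so the decomposition is invalid.

No — vertex 2 appears in no bag.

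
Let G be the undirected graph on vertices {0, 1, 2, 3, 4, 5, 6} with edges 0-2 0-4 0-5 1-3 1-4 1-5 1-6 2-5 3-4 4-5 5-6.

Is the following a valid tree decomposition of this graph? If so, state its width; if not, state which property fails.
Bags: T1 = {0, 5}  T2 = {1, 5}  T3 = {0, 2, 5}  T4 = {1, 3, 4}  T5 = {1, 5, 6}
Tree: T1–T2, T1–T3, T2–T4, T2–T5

A tree decomposition must satisfy three properties: every vertex lies in some bag; for every edge, both endpoints lie together in some bag; and for every vertex, the bags containing it form a connected subtree. Here edge (4,0) lies in no bag, so the decomposition is invalid.

No — edge (4,0) lies in no bag.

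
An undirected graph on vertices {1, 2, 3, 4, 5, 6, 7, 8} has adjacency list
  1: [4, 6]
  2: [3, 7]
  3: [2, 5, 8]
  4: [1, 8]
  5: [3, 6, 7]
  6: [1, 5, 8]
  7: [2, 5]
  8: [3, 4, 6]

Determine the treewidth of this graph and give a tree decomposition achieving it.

Treewidth 2.
Bags: B1 = {2, 3, 7}  B2 = {3, 5, 7}  B3 = {3, 5, 8}  B4 = {5, 6, 8}  B5 = {4, 6, 8}  B6 = {1, 4, 6}
Tree: B1–B2, B2–B3, B3–B4, B4–B5, B5–B6

Each bag holds 3 vertices, so the decomposition has width 2, which upper-bounds the treewidth. The edges 2–7–5–3–2 form a cycle, so G is not a tree and its treewidth is at least 2. Therefore the treewidth is 2.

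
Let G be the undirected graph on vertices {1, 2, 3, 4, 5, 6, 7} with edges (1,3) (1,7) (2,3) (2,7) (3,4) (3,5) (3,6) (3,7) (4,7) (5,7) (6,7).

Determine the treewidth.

2

A width-2 tree decomposition is:
Bags: B1 = {3, 5, 7}  B2 = {3, 6, 7}  B3 = {1, 3, 7}  B4 = {2, 3, 7}  B5 = {3, 4, 7}
Tree: B1–B2, B2–B3, B2–B4, B1–B5
The largest bag has 3 vertices, giving width 2; this decomposition certifies tw(G) ≤ 2. On the other hand G contains the 3-clique {1, 3, 7}. A clique must lie in a single bag of any decomposition, so no decomposition can have width below 2. Therefore the treewidth is 2.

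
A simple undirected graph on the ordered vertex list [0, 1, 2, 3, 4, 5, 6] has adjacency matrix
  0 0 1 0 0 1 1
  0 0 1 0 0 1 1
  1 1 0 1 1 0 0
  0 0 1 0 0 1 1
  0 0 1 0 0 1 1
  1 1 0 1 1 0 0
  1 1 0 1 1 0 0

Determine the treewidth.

3

A width-3 tree decomposition is:
Bags: B1 = {2, 4, 5, 6}  B2 = {2, 3, 5, 6}  B3 = {1, 2, 5, 6}  B4 = {0, 2, 5, 6}
Tree: B1–B2, B2–B3, B3–B4
Each bag holds 4 vertices, so the decomposition has width 3, which upper-bounds the treewidth. For the lower bound: the 4 vertex sets {2,4}, {3,5}, {6}, {1} are disjoint, each induces a connected subgraph, and every pair is joined by at least one edge of G. Contracting each set to a single vertex therefore yields K_{4} as a minor, and since treewidth is minor-monotone, tw(G) ≥ tw(K_{4}) = 3. Hence tw(G) = 3 exactly.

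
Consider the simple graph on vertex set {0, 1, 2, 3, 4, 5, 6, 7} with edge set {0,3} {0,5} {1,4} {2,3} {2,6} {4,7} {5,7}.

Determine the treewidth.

A width-1 tree decomposition is:
Bags: B1 = {2, 6}  B2 = {2, 3}  B3 = {0, 3}  B4 = {0, 5}  B5 = {5, 7}  B6 = {4, 7}  B7 = {1, 4}
Tree: B1–B2, B2–B3, B3–B4, B4–B5, B5–B6, B6–B7
The largest bag has 2 vertices, giving width 1; this decomposition certifies tw(G) ≤ 1. Since G has at least one edge (e.g. 6–2), it is not an edgeless graph, so tw(G) ≥ 1. Hence tw(G) = 1 exactly.

1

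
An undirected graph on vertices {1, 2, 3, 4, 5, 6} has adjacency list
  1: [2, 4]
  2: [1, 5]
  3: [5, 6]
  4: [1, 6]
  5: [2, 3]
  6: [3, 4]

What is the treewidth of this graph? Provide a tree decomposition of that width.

The largest bag has 3 vertices, giving width 2; this decomposition certifies tw(G) ≤ 2. For the lower bound, G contains the cycle 3–5–2–1–4–6–3, so G is not a forest; only forests have treewidth ≤ 1, hence tw(G) ≥ 2. Hence tw(G) = 2 exactly.

Treewidth 2.
One such decomposition:
Bags: B1 = {2, 3, 5}  B2 = {1, 2, 3}  B3 = {1, 3, 4}  B4 = {3, 4, 6}
Tree: B1–B2, B2–B3, B3–B4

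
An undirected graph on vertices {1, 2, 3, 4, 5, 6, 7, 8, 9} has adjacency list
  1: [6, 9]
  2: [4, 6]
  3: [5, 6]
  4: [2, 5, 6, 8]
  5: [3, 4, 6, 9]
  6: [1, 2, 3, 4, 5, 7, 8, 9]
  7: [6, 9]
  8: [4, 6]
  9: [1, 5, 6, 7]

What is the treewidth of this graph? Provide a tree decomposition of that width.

Treewidth 2.
Bags: B1 = {4, 5, 6}  B2 = {4, 6, 8}  B3 = {2, 4, 6}  B4 = {5, 6, 9}  B5 = {6, 7, 9}  B6 = {3, 5, 6}  B7 = {1, 6, 9}
Tree: B1–B2, B2–B3, B1–B4, B4–B5, B1–B6, B4–B7

The largest bag has 3 vertices, giving width 2; this decomposition certifies tw(G) ≤ 2. For the lower bound, the 3 vertices {1, 6, 9} are pairwise adjacent, and any tree decomposition puts a clique entirely inside one bag — forcing width ≥ 2. Therefore the treewidth is 2.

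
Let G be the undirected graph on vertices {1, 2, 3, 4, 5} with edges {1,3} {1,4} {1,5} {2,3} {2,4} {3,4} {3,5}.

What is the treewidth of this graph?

A width-2 tree decomposition is:
Bags: B1 = {1, 3, 4}  B2 = {2, 3, 4}  B3 = {1, 3, 5}
Tree: B1–B2, B1–B3
Every bag has size at most 3, so the width is 3 − 1 = 2 and tw(G) ≤ 2. Conversely, {1, 3, 4} is a clique of size 3, and the vertices of any clique must share a bag in every tree decomposition; so some bag has ≥ 3 vertices and tw(G) ≥ 2. Hence tw(G) = 2 exactly.

2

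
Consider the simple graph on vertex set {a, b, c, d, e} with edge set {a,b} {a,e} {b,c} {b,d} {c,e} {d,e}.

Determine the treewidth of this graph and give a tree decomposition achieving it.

Treewidth 2.
Bags: B1 = {b, d, e}  B2 = {b, c, e}  B3 = {a, b, e}
Tree: B1–B2, B2–B3

The largest bag has 3 vertices, giving width 2; this decomposition certifies tw(G) ≤ 2. The edges b–d–e–c–b form a cycle, so G is not a tree and its treewidth is at least 2. Therefore the treewidth is 2.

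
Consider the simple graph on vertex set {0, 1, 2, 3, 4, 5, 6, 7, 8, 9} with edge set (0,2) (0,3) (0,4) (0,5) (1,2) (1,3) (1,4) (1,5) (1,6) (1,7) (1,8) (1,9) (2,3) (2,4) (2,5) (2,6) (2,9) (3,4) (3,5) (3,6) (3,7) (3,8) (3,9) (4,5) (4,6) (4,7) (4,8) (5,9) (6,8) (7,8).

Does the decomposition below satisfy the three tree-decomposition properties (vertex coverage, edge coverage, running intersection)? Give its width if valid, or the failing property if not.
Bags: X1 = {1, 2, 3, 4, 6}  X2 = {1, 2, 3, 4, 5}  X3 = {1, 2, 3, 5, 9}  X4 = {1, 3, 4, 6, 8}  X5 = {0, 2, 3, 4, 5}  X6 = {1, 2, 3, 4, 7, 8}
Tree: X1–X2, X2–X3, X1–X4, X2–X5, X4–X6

No — bags containing vertex 2 are not connected in the tree.

A tree decomposition must satisfy three properties: every vertex lies in some bag; for every edge, both endpoints lie together in some bag; and for every vertex, the bags containing it form a connected subtree. Here bags containing vertex 2 are not connected in the tree, so the decomposition is invalid.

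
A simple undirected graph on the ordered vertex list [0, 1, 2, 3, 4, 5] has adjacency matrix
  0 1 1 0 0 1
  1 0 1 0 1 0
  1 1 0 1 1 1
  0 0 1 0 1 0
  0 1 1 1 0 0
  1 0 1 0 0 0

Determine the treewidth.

2

A width-2 tree decomposition is:
Bags: B1 = {1, 2, 4}  B2 = {0, 1, 2}  B3 = {2, 3, 4}  B4 = {0, 2, 5}
Tree: B1–B2, B1–B3, B2–B4
The largest bag has 3 vertices, giving width 2; this decomposition certifies tw(G) ≤ 2. For the lower bound, the 3 vertices {0, 1, 2} are pairwise adjacent, and any tree decomposition puts a clique entirely inside one bag — forcing width ≥ 2. Combining the bounds, tw(G) = 2.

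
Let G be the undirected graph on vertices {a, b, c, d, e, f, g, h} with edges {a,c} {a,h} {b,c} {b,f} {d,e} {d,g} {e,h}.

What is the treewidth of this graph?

1

A width-1 tree decomposition is:
Bags: B1 = {d, g}  B2 = {d, e}  B3 = {e, h}  B4 = {a, h}  B5 = {a, c}  B6 = {b, c}  B7 = {b, f}
Tree: B1–B2, B2–B3, B3–B4, B4–B5, B5–B6, B6–B7
The largest bag has 2 vertices, giving width 1; this decomposition certifies tw(G) ≤ 1. Any graph with an edge has treewidth ≥ 1, and G has the edge g–d. Therefore the treewidth is 1.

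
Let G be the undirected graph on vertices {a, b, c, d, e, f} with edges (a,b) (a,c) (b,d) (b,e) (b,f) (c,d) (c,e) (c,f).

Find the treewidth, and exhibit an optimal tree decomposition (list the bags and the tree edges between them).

The largest bag has 3 vertices, giving width 2; this decomposition certifies tw(G) ≤ 2. For the lower bound, G contains the cycle e–c–a–b–e, so G is not a forest; only forests have treewidth ≤ 1, hence tw(G) ≥ 2. Combining the bounds, tw(G) = 2.

Treewidth 2.
One such decomposition:
Bags: B1 = {b, c, e}  B2 = {a, b, c}  B3 = {b, c, d}  B4 = {b, c, f}
Tree: B1–B2, B2–B3, B3–B4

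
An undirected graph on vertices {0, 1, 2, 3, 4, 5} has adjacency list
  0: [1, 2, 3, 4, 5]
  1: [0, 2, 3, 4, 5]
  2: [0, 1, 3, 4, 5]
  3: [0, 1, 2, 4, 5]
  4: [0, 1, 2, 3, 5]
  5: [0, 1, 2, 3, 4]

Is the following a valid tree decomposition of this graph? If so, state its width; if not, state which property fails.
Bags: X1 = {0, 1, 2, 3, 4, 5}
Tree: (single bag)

Yes; width 5.

Every vertex of G appears in some bag (union = {0, 1, 2, 3, 4, 5}); every edge is covered by a bag; and for each vertex v the set of bags containing v is connected in the bag tree. The decomposition is therefore valid. The largest bag has 6 vertices, so the width is 5.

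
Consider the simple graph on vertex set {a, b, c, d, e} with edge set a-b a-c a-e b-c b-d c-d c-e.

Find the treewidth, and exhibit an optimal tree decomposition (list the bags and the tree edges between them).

Treewidth 2.
One optimal decomposition is:
Bags: B1 = {a, c, e}  B2 = {a, b, c}  B3 = {b, c, d}
Tree: B1–B2, B2–B3

The largest bag has 3 vertices, giving width 2; this decomposition certifies tw(G) ≤ 2. For the lower bound, the 3 vertices {b, c, d} are pairwise adjacent, and any tree decomposition puts a clique entirely inside one bag — forcing width ≥ 2. The upper and lower bounds meet at 2, so that is the treewidth.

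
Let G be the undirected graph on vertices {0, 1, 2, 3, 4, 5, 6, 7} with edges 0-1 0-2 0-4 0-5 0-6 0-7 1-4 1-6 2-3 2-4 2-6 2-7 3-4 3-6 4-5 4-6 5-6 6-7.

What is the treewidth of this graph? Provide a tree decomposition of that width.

Treewidth 3.
One optimal decomposition is:
Bags: B1 = {0, 2, 4, 6}  B2 = {2, 3, 4, 6}  B3 = {0, 4, 5, 6}  B4 = {0, 1, 4, 6}  B5 = {0, 2, 6, 7}
Tree: B1–B2, B1–B3, B3–B4, B1–B5

Each bag holds 4 vertices, so the decomposition has width 3, which upper-bounds the treewidth. Conversely, {0, 1, 4, 6} is a clique of size 4, and the vertices of any clique must share a bag in every tree decomposition; so some bag has ≥ 4 vertices and tw(G) ≥ 3. The upper and lower bounds meet at 3, so that is the treewidth.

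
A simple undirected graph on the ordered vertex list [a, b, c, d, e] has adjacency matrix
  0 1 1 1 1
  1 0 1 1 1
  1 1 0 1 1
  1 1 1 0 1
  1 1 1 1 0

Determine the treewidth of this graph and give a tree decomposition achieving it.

Treewidth 4.
One optimal decomposition is:
Bags: B1 = {a, b, c, d, e}
Tree: (single bag)

A single bag containing all 5 vertices is trivially a valid decomposition of width 4. Conversely, {a, b, c, d, e} is a clique of size 5, and the vertices of any clique must share a bag in every tree decomposition; so some bag has ≥ 5 vertices and tw(G) ≥ 4. The upper and lower bounds meet at 4, so that is the treewidth.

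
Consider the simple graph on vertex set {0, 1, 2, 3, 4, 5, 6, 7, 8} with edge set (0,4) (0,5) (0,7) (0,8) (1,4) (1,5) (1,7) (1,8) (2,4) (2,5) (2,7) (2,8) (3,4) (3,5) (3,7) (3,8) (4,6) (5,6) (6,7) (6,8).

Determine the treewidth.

4

A width-4 tree decomposition is:
Bags: B1 = {2, 4, 5, 7, 8}  B2 = {0, 4, 5, 7, 8}  B3 = {1, 4, 5, 7, 8}  B4 = {3, 4, 5, 7, 8}  B5 = {4, 5, 6, 7, 8}
Tree: B1–B2, B2–B3, B3–B4, B4–B5
Every bag has size at most 5, so the width is 5 − 1 = 4 and tw(G) ≤ 4. For the lower bound: the 5 vertex sets {2,7}, {0,8}, {1,4}, {5}, {3} are disjoint, each induces a connected subgraph, and every pair is joined by at least one edge of G. Contracting each set to a single vertex therefore yields K_{5} as a minor, and since treewidth is minor-monotone, tw(G) ≥ tw(K_{5}) = 4. The upper and lower bounds meet at 4, so that is the treewidth.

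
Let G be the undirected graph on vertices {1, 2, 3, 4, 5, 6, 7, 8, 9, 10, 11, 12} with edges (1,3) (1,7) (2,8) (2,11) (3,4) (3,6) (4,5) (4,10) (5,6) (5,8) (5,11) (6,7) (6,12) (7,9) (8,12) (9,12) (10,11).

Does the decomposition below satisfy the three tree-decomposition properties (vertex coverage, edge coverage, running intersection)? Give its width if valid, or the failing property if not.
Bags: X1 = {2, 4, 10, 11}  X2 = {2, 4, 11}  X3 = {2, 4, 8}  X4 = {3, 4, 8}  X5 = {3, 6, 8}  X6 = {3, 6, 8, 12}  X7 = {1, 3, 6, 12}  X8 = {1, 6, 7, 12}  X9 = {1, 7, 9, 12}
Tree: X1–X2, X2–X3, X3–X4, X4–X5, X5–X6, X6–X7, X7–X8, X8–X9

No — vertex 5 appears in no bag.

A tree decomposition must satisfy three properties: every vertex lies in some bag; for every edge, both endpoints lie together in some bag; and for every vertex, the bags containing it form a connected subtree. Here vertex 5 appears in no bag, so the decomposition is invalid.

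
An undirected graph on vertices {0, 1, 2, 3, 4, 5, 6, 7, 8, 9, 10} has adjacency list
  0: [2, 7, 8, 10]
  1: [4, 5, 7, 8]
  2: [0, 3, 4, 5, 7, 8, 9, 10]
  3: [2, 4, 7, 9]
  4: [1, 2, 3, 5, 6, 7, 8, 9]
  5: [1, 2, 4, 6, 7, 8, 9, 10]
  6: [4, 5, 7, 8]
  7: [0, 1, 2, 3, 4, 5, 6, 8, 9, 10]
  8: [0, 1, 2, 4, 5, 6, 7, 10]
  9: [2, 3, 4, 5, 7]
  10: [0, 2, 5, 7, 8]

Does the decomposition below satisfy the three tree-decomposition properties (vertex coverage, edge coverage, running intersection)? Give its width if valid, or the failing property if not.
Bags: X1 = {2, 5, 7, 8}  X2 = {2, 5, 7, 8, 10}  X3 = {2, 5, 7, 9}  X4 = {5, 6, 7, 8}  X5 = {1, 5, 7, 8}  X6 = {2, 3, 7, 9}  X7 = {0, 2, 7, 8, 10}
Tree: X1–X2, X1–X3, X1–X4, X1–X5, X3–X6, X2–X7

A tree decomposition must satisfy three properties: every vertex lies in some bag; for every edge, both endpoints lie together in some bag; and for every vertex, the bags containing it form a connected subtree. Here vertex 4 appears in no bag, so the decomposition is invalid.

No — vertex 4 appears in no bag.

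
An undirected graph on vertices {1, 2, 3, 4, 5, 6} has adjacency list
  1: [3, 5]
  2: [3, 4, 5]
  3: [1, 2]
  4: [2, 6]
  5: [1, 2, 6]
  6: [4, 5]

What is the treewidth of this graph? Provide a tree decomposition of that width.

The largest bag has 3 vertices, giving width 2; this decomposition certifies tw(G) ≤ 2. Since 1–3–2–5–1 is a cycle in G, G is not acyclic. Forests are exactly the graphs of treewidth ≤ 1, so tw(G) ≥ 2. The upper and lower bounds meet at 2, so that is the treewidth.

Treewidth 2.
One such decomposition:
Bags: B1 = {1, 3, 5}  B2 = {2, 3, 5}  B3 = {2, 5, 6}  B4 = {2, 4, 6}
Tree: B1–B2, B2–B3, B3–B4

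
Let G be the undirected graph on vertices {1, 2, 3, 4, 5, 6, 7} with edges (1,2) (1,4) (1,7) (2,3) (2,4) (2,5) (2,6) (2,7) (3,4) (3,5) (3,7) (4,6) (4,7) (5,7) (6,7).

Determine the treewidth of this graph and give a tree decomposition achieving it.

The largest bag has 4 vertices, giving width 3; this decomposition certifies tw(G) ≤ 3. On the other hand G contains the 4-clique {1, 2, 4, 7}. A clique must lie in a single bag of any decomposition, so no decomposition can have width below 3. Combining the bounds, tw(G) = 3.

Treewidth 3.
Bags: B1 = {2, 3, 4, 7}  B2 = {2, 4, 6, 7}  B3 = {2, 3, 5, 7}  B4 = {1, 2, 4, 7}
Tree: B1–B2, B1–B3, B1–B4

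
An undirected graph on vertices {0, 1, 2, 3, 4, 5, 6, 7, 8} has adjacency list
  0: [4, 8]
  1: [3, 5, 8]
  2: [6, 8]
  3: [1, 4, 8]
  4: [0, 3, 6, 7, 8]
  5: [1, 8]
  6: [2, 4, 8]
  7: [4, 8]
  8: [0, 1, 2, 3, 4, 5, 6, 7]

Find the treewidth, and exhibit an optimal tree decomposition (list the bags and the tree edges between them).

Treewidth 2.
One optimal decomposition is:
Bags: B1 = {2, 6, 8}  B2 = {4, 6, 8}  B3 = {0, 4, 8}  B4 = {3, 4, 8}  B5 = {1, 3, 8}  B6 = {4, 7, 8}  B7 = {1, 5, 8}
Tree: B1–B2, B2–B3, B3–B4, B4–B5, B3–B6, B5–B7

The largest bag has 3 vertices, giving width 2; this decomposition certifies tw(G) ≤ 2. For the lower bound, the 3 vertices {1, 3, 8} are pairwise adjacent, and any tree decomposition puts a clique entirely inside one bag — forcing width ≥ 2. Combining the bounds, tw(G) = 2.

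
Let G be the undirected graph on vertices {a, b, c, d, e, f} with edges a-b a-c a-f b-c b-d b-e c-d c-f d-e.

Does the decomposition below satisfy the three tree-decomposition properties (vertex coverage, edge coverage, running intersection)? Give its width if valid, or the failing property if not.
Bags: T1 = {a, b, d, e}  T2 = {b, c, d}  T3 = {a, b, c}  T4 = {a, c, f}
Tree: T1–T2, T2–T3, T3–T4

A tree decomposition must satisfy three properties: every vertex lies in some bag; for every edge, both endpoints lie together in some bag; and for every vertex, the bags containing it form a connected subtree. Here bags containing vertex a are not connected in the tree, so the decomposition is invalid.

No — bags containing vertex a are not connected in the tree.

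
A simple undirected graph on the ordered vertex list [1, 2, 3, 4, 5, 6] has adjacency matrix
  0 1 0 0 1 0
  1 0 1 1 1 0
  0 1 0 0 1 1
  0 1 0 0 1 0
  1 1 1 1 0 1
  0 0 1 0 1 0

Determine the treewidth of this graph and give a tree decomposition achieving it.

Treewidth 2.
One such decomposition:
Bags: B1 = {2, 3, 5}  B2 = {2, 4, 5}  B3 = {3, 5, 6}  B4 = {1, 2, 5}
Tree: B1–B2, B1–B3, B2–B4

Every bag has size at most 3, so the width is 3 − 1 = 2 and tw(G) ≤ 2. For the lower bound, the 3 vertices {1, 2, 5} are pairwise adjacent, and any tree decomposition puts a clique entirely inside one bag — forcing width ≥ 2. Therefore the treewidth is 2.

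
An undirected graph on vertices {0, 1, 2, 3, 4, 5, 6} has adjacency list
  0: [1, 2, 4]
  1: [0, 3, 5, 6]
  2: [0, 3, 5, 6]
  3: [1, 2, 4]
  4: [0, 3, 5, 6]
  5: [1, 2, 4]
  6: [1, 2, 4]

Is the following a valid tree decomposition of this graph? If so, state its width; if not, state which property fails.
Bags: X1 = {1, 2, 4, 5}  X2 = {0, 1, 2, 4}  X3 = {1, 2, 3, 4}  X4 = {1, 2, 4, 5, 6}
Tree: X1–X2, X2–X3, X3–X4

No — bags containing vertex 5 are not connected in the tree.

A tree decomposition must satisfy three properties: every vertex lies in some bag; for every edge, both endpoints lie together in some bag; and for every vertex, the bags containing it form a connected subtree. Here bags containing vertex 5 are not connected in the tree, so the decomposition is invalid.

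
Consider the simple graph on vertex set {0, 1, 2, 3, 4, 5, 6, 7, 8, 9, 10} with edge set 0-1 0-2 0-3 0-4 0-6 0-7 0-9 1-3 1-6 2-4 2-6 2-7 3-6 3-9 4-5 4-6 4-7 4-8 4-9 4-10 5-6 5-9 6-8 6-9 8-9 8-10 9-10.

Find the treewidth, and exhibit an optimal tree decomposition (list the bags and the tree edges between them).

Treewidth 3.
Bags: B1 = {4, 6, 8, 9}  B2 = {0, 4, 6, 9}  B3 = {0, 2, 4, 6}  B4 = {0, 3, 6, 9}  B5 = {0, 1, 3, 6}  B6 = {4, 5, 6, 9}  B7 = {0, 2, 4, 7}  B8 = {4, 8, 9, 10}
Tree: B1–B2, B2–B3, B2–B4, B4–B5, B1–B6, B3–B7, B1–B8

Every bag has size at most 4, so the width is 4 − 1 = 3 and tw(G) ≤ 3. For the lower bound, the 4 vertices {0, 1, 3, 6} are pairwise adjacent, and any tree decomposition puts a clique entirely inside one bag — forcing width ≥ 3. Combining the bounds, tw(G) = 3.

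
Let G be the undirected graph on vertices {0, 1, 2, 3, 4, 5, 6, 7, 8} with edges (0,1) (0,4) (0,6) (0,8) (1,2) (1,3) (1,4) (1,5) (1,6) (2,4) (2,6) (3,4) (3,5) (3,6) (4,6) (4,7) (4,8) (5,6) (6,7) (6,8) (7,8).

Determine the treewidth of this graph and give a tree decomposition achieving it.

Treewidth 3.
One optimal decomposition is:
Bags: B1 = {0, 1, 4, 6}  B2 = {1, 3, 4, 6}  B3 = {0, 4, 6, 8}  B4 = {1, 3, 5, 6}  B5 = {4, 6, 7, 8}  B6 = {1, 2, 4, 6}
Tree: B1–B2, B1–B3, B2–B4, B3–B5, B2–B6

Each bag holds 4 vertices, so the decomposition has width 3, which upper-bounds the treewidth. Conversely, {0, 4, 6, 8} is a clique of size 4, and the vertices of any clique must share a bag in every tree decomposition; so some bag has ≥ 4 vertices and tw(G) ≥ 3. Hence tw(G) = 3 exactly.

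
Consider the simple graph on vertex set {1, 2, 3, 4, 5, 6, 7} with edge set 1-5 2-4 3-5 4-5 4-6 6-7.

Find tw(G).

A width-1 tree decomposition is:
Bags: B1 = {4, 5}  B2 = {4, 6}  B3 = {1, 5}  B4 = {3, 5}  B5 = {6, 7}  B6 = {2, 4}
Tree: B1–B2, B1–B3, B3–B4, B2–B5, B2–B6
The largest bag has 2 vertices, giving width 1; this decomposition certifies tw(G) ≤ 1. Since G has at least one edge (e.g. 5–4), it is not an edgeless graph, so tw(G) ≥ 1. Therefore the treewidth is 1.

1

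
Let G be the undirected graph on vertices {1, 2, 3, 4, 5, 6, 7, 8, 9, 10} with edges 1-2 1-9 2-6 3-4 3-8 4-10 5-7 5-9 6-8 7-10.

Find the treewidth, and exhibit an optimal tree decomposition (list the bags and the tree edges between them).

Each bag holds 3 vertices, so the decomposition has width 2, which upper-bounds the treewidth. The edges 9–1–2–6–8–3–4–10–7–5–9 form a cycle, so G is not a tree and its treewidth is at least 2. Therefore the treewidth is 2.

Treewidth 2.
One such decomposition:
Bags: B1 = {1, 2, 9}  B2 = {2, 6, 9}  B3 = {6, 8, 9}  B4 = {3, 8, 9}  B5 = {3, 4, 9}  B6 = {4, 9, 10}  B7 = {7, 9, 10}  B8 = {5, 7, 9}
Tree: B1–B2, B2–B3, B3–B4, B4–B5, B5–B6, B6–B7, B7–B8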